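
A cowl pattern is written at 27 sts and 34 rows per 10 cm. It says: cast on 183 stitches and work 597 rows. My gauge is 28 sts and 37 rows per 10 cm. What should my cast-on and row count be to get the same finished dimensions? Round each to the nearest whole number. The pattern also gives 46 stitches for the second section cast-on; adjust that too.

Cast on 190 stitches; work 650 rows; second section cast-on 48 stitches.

Stitches: 183 × 28/27 = 189.78 → 190.
Rows: 597 × 37/34 = 649.68 → 650.
second section cast-on: 46 × 28/27 = 47.70 → 48.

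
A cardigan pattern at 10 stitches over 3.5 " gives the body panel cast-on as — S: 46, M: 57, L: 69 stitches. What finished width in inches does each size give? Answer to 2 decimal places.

S 16.10 inches; M 19.95 inches; L 24.15 inches.

10/3.5 = 2.857 sts per in.
S: 46 / 2.857 = 16.100 → 16.10 in.
M: 57 / 2.857 = 19.950 → 19.95 in.
L: 69 / 2.857 = 24.150 → 24.15 in.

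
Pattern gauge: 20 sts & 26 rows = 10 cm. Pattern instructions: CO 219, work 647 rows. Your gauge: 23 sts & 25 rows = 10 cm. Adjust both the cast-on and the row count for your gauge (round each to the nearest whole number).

Stitches: 219 × 23/20 = 251.85 → 252.
Rows: 647 × 25/26 = 622.12 → 622.

Cast on 252 stitches; work 622 rows.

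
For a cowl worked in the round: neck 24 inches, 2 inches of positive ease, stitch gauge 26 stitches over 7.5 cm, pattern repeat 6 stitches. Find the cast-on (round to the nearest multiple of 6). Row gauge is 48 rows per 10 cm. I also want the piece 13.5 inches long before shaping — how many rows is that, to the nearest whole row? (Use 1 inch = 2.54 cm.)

Cast on 228 stitches; work 165 rows.

Finished = 24 + 2 = 26 inches.
26 inches × 2.54 = 66.04 cm.
26/7.5 = 3.467 sts per cm; 66.04 × 3.467 = 228.94 sts.
Nearest multiple of 6 → 228.
13.5 inches = 34.29 cm; × 4.8 = 164.59 → 165 rows.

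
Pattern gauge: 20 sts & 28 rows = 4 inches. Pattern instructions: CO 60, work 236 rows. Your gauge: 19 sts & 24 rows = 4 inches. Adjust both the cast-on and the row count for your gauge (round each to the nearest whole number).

Stitches: 60 × 19/20 = 57.00 → 57.
Rows: 236 × 24/28 = 202.29 → 202.

Cast on 57 stitches; work 202 rows.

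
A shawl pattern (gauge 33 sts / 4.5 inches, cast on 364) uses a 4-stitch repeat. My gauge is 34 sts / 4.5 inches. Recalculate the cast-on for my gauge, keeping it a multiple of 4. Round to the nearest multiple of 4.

CO 376 sts.

364 × 34 / 33 = 375.03.
Nearest multiple of 4: 376.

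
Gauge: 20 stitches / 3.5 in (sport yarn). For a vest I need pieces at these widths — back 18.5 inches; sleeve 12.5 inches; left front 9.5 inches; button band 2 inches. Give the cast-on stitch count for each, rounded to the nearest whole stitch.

back 106; sleeve 71; left front 54; button band 11.

Rate = 20/3.5 = 5.714 sts per in.
back: 18.5 × 5.714 = 105.71 → 106.
sleeve: 12.5 × 5.714 = 71.43 → 71.
left front: 9.5 × 5.714 = 54.29 → 54.
button band: 2 × 5.714 = 11.43 → 11.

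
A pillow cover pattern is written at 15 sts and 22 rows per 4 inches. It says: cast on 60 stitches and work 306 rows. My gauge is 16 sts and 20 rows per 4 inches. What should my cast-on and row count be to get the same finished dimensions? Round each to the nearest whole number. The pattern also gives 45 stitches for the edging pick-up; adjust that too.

Stitches: 60 × 16/15 = 64.00 → 64.
Rows: 306 × 20/22 = 278.18 → 278.
edging pick-up: 45 × 16/15 = 48.00 → 48.

Cast on 64 stitches; work 278 rows; edging pick-up 48 stitches.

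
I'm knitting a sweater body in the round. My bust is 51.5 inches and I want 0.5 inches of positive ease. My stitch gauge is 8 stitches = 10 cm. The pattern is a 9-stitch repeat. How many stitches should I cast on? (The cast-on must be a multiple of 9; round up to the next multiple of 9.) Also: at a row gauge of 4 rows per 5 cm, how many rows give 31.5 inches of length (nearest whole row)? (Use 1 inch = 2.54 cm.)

Cast on 108 stitches; work 64 rows.

Finished = 51.5 + 0.5 = 52 inches.
52 inches × 2.54 = 132.08 cm.
8/10 = 0.8 sts per cm; 132.08 × 0.8 = 105.66 sts.
Next multiple of 9 → 108.
31.5 inches = 80.01 cm; × 0.8 = 64.01 → 64 rows.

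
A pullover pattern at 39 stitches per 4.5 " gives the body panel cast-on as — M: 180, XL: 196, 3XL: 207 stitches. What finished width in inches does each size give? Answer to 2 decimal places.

39/4.5 = 8.667 sts per in.
M: 180 / 8.667 = 20.769 → 20.77 in.
XL: 196 / 8.667 = 22.615 → 22.62 in.
3XL: 207 / 8.667 = 23.885 → 23.88 in.

M 20.77 inches; XL 22.62 inches; 3XL 23.88 inches.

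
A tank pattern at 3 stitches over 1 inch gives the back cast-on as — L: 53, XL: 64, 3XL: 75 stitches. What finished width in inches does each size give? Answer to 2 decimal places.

L 17.67 inches; XL 21.33 inches; 3XL 25.00 inches.

3/1 = 3 sts per in.
L: 53 / 3 = 17.667 → 17.67 in.
XL: 64 / 3 = 21.333 → 21.33 in.
3XL: 75 / 3 = 25.000 → 25.00 in.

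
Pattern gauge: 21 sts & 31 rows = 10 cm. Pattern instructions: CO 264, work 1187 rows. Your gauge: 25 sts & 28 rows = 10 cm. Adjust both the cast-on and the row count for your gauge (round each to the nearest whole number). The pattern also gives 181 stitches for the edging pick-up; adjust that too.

Cast on 314 stitches; work 1072 rows; edging pick-up 215 stitches.

Stitches: 264 × 25/21 = 314.29 → 314.
Rows: 1187 × 28/31 = 1072.13 → 1072.
edging pick-up: 181 × 25/21 = 215.48 → 215.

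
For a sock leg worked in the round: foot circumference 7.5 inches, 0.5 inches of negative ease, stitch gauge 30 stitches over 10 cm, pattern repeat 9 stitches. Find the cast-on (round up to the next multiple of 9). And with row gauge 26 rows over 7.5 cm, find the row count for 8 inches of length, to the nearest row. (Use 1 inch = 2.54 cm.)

Finished = 7.5 − 0.5 = 7 inches.
7 inches × 2.54 = 17.78 cm.
30/10 = 3 sts per cm; 17.78 × 3 = 53.34 sts.
Next multiple of 9 → 54.
8 inches = 20.32 cm; × 3.467 = 70.44 → 70 rows.

Cast on 54 stitches; work 70 rows.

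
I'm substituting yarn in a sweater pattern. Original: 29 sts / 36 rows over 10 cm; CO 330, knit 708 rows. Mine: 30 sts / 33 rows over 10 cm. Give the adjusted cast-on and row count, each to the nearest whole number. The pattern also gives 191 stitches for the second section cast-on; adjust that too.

Stitches: 330 × 30/29 = 341.38 → 341.
Rows: 708 × 33/36 = 649.00 → 649.
second section cast-on: 191 × 30/29 = 197.59 → 198.

Cast on 341 stitches; work 649 rows; second section cast-on 198 stitches.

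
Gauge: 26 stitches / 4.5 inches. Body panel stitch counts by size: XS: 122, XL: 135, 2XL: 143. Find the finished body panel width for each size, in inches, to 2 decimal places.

XS 21.12 inches; XL 23.37 inches; 2XL 24.75 inches.

26/4.5 = 5.778 sts per in.
XS: 122 / 5.778 = 21.115 → 21.12 in.
XL: 135 / 5.778 = 23.365 → 23.37 in.
2XL: 143 / 5.778 = 24.750 → 24.75 in.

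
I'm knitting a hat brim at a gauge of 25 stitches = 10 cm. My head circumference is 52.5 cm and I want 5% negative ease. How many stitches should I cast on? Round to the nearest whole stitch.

125 stitches.

Finished = 52.5 × 0.95 = 49.88 cm.
25 / 10 = 2.5 sts per cm.
49.88 × 2.5 = 124.69 sts.
→ 125 sts.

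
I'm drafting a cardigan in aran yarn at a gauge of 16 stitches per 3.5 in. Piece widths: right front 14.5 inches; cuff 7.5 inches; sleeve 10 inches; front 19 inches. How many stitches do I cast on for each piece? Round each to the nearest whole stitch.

Rate = 16/3.5 = 4.571 sts per in.
right front: 14.5 × 4.571 = 66.29 → 66.
cuff: 7.5 × 4.571 = 34.29 → 34.
sleeve: 10 × 4.571 = 45.71 → 46.
front: 19 × 4.571 = 86.86 → 87.

right front 66; cuff 34; sleeve 46; front 87.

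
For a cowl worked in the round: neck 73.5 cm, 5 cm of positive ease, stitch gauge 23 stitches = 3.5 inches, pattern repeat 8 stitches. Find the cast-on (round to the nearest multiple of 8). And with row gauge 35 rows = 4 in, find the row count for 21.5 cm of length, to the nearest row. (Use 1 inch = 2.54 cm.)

Finished = 73.5 + 5 = 78.5 cm.
78.5 cm × 1/2.54 = 30.91 inches.
23/3.5 = 6.571 sts per in; 30.91 × 6.571 = 203.09 sts.
Nearest multiple of 8 → 200.
21.5 cm = 8.46 inches; × 8.75 = 74.06 → 74 rows.

Cast on 200 stitches; work 74 rows.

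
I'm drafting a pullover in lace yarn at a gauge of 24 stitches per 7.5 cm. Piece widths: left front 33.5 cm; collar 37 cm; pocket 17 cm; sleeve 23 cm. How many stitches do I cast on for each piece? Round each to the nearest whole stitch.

Rate = 24/7.5 = 3.2 sts per cm.
left front: 33.5 × 3.2 = 107.20 → 107.
collar: 37 × 3.2 = 118.40 → 118.
pocket: 17 × 3.2 = 54.40 → 54.
sleeve: 23 × 3.2 = 73.60 → 74.

left front 107; collar 118; pocket 54; sleeve 74.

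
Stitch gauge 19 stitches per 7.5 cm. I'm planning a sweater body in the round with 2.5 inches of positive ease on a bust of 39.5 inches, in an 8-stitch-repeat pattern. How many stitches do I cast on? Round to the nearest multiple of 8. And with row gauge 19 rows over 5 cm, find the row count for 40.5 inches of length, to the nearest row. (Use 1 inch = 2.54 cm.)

Finished = 39.5 + 2.5 = 42 inches.
42 inches × 2.54 = 106.68 cm.
19/7.5 = 2.533 sts per cm; 106.68 × 2.533 = 270.26 sts.
Nearest multiple of 8 → 272.
40.5 inches = 102.87 cm; × 3.8 = 390.91 → 391 rows.

Cast on 272 stitches; work 391 rows.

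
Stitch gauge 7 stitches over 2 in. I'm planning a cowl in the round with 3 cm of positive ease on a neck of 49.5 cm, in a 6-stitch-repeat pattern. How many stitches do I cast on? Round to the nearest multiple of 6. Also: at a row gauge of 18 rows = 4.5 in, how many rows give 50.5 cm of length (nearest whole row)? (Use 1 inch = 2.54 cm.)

Cast on 72 stitches; work 80 rows.

Finished = 49.5 + 3 = 52.5 cm.
52.5 cm × 1/2.54 = 20.67 inches.
7/2 = 3.5 sts per in; 20.67 × 3.5 = 72.34 sts.
Nearest multiple of 6 → 72.
50.5 cm = 19.88 inches; × 4 = 79.53 → 80 rows.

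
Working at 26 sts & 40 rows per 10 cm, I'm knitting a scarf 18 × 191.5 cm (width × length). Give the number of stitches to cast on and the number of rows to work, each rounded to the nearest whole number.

Cast on 47 stitches and work 766 rows.

Stitch gauge = 26/10 = 2.6 sts/cm; 18 × 2.6 = 46.80 → 47 sts.
Row gauge = 40/10 = 4 rows/cm; 191.5 × 4 = 766.00 → 766 rows.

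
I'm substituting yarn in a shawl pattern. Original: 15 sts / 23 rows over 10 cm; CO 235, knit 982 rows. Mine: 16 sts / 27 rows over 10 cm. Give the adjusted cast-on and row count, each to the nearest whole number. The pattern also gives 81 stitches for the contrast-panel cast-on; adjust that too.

Stitches: 235 × 16/15 = 250.67 → 251.
Rows: 982 × 27/23 = 1152.78 → 1153.
contrast-panel cast-on: 81 × 16/15 = 86.40 → 86.

Cast on 251 stitches; work 1153 rows; contrast-panel cast-on 86 stitches.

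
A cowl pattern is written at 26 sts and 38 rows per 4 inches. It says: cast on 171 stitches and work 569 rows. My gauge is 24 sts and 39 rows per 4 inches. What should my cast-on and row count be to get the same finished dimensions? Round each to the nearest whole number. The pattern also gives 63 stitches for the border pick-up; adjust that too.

Cast on 158 stitches; work 584 rows; border pick-up 58 stitches.

Stitches: 171 × 24/26 = 157.85 → 158.
Rows: 569 × 39/38 = 583.97 → 584.
border pick-up: 63 × 24/26 = 58.15 → 58.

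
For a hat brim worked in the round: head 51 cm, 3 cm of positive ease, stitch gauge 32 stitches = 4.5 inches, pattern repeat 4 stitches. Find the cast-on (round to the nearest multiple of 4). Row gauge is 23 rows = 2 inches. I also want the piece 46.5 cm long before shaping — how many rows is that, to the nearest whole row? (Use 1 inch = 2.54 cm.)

Cast on 152 stitches; work 211 rows.

Finished = 51 + 3 = 54 cm.
54 cm × 1/2.54 = 21.26 inches.
32/4.5 = 7.111 sts per in; 21.26 × 7.111 = 151.18 sts.
Nearest multiple of 4 → 152.
46.5 cm = 18.31 inches; × 11.5 = 210.53 → 211 rows.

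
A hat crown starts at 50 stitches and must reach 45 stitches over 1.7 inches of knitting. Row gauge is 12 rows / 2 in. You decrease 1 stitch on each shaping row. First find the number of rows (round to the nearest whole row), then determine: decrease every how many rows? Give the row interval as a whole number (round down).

Decrease every 2nd row.

Rows = 1.7 × 6 = 10.2 → 10 rows.
Stitches to remove: 5 → 5 shaping rows (at 1 st each).
10 / 5 = 2.00 → every 2 rows.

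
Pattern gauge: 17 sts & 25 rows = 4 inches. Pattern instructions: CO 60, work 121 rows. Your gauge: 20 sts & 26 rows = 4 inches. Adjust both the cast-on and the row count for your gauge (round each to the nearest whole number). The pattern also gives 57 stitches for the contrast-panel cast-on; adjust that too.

Stitches: 60 × 20/17 = 70.59 → 71.
Rows: 121 × 26/25 = 125.84 → 126.
contrast-panel cast-on: 57 × 20/17 = 67.06 → 67.

Cast on 71 stitches; work 126 rows; contrast-panel cast-on 67 stitches.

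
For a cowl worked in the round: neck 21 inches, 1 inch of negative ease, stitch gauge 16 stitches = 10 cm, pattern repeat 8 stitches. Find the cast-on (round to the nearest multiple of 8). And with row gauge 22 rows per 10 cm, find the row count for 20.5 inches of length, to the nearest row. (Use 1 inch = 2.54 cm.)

Finished = 21 − 1 = 20 inches.
20 inches × 2.54 = 50.80 cm.
16/10 = 1.6 sts per cm; 50.80 × 1.6 = 81.28 sts.
Nearest multiple of 8 → 80.
20.5 inches = 52.07 cm; × 2.2 = 114.55 → 115 rows.

Cast on 80 stitches; work 115 rows.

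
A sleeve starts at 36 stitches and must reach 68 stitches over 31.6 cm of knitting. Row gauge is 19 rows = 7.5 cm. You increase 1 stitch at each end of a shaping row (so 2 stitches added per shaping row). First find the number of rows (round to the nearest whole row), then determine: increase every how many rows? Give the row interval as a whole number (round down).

Rows = 31.6 × 2.533 = 80.1 → 80 rows.
Stitches to add: 32 → 16 shaping rows (at 2 st each).
80 / 16 = 5.00 → every 5 rows.

Increase every 5th row.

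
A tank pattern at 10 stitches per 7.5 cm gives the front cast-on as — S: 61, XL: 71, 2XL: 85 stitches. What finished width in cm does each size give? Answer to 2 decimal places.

S 45.75 cm; XL 53.25 cm; 2XL 63.75 cm.

10/7.5 = 1.333 sts per cm.
S: 61 / 1.333 = 45.750 → 45.75 cm.
XL: 71 / 1.333 = 53.250 → 53.25 cm.
2XL: 85 / 1.333 = 63.750 → 63.75 cm.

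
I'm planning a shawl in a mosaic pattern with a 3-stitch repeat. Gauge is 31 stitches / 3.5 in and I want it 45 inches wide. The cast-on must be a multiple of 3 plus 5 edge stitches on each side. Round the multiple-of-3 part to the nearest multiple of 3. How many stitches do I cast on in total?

CO 400 sts.

31 / 3.5 = 8.857 sts per inch.
45 × 8.857 = 398.57 sts.
Less 10 edge sts → 388.57 for the repeat.
Nearest multiple of 3: 390.
Add back 10 edge sts → 400.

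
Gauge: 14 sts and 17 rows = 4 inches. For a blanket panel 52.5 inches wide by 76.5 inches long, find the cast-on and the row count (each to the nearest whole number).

Stitch gauge = 14/4 = 3.5 sts/in; 52.5 × 3.5 = 183.75 → 184 sts.
Row gauge = 17/4 = 4.25 rows/in; 76.5 × 4.25 = 325.12 → 325 rows.

Cast on 184 stitches and work 325 rows.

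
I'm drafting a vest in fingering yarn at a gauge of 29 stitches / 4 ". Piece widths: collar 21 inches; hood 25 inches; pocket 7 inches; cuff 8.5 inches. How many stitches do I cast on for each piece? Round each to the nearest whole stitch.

Rate = 29/4 = 7.25 sts per in.
collar: 21 × 7.25 = 152.25 → 152.
hood: 25 × 7.25 = 181.25 → 181.
pocket: 7 × 7.25 = 50.75 → 51.
cuff: 8.5 × 7.25 = 61.62 → 62.

collar 152; hood 181; pocket 51; cuff 62.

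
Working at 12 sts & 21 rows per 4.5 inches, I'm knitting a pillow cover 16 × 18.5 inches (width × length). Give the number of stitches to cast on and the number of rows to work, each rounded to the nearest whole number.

Stitch gauge = 12/4.5 = 2.667 sts/in; 16 × 2.667 = 42.67 → 43 sts.
Row gauge = 21/4.5 = 4.667 rows/in; 18.5 × 4.667 = 86.33 → 86 rows.

Cast on 43 stitches and work 86 rows.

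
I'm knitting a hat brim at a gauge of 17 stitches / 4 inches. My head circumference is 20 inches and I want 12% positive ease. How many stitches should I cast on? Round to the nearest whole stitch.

Finished = 20 × 1.12 = 22.40 in.
17 / 4 = 4.25 sts per inch.
22.40 × 4.25 = 95.20 sts.
→ 95 sts.

CO 95 sts.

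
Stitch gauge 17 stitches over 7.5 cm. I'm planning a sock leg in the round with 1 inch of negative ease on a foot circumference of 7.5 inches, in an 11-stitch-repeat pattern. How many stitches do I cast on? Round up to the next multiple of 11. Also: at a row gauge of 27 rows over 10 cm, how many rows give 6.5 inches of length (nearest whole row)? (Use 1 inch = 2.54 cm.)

Finished = 7.5 − 1 = 6.5 inches.
6.5 inches × 2.54 = 16.51 cm.
17/7.5 = 2.267 sts per cm; 16.51 × 2.267 = 37.42 sts.
Next multiple of 11 → 44.
6.5 inches = 16.51 cm; × 2.7 = 44.58 → 45 rows.

Cast on 44 stitches; work 45 rows.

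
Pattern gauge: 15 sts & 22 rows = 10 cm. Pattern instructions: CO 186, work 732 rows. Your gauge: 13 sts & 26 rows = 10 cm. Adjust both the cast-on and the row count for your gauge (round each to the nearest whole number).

Cast on 161 stitches; work 865 rows.

Stitches: 186 × 13/15 = 161.20 → 161.
Rows: 732 × 26/22 = 865.09 → 865.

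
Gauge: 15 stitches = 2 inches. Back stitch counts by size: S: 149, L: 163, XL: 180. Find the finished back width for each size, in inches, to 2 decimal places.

S 19.87 inches; L 21.73 inches; XL 24.00 inches.

15/2 = 7.5 sts per in.
S: 149 / 7.5 = 19.867 → 19.87 in.
L: 163 / 7.5 = 21.733 → 21.73 in.
XL: 180 / 7.5 = 24.000 → 24.00 in.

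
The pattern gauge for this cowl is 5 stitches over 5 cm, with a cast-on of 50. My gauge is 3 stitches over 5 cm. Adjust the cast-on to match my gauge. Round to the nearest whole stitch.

Scale factor = 3 / 5 = 0.600.
50 × 3 / 5 = 30.00 sts.

30 stitches.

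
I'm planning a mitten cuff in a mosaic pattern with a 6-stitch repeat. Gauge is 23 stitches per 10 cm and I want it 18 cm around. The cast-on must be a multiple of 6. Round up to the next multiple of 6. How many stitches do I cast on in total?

23 / 10 = 2.3 sts per cm.
18 × 2.3 = 41.40 sts.
Next multiple of 6: 42.

CO 42 sts.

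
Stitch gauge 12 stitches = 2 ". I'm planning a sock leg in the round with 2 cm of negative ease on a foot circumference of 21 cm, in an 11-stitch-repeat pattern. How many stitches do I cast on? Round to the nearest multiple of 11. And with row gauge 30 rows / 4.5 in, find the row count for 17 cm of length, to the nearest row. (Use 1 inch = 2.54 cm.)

Cast on 44 stitches; work 45 rows.

Finished = 21 − 2 = 19 cm.
19 cm × 1/2.54 = 7.48 inches.
12/2 = 6 sts per in; 7.48 × 6 = 44.88 sts.
Nearest multiple of 11 → 44.
17 cm = 6.69 inches; × 6.667 = 44.62 → 45 rows.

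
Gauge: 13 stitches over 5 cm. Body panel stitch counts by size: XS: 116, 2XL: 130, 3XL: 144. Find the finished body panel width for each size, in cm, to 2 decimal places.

XS 44.62 cm; 2XL 50.00 cm; 3XL 55.38 cm.

13/5 = 2.6 sts per cm.
XS: 116 / 2.6 = 44.615 → 44.62 cm.
2XL: 130 / 2.6 = 50.000 → 50.00 cm.
3XL: 144 / 2.6 = 55.385 → 55.38 cm.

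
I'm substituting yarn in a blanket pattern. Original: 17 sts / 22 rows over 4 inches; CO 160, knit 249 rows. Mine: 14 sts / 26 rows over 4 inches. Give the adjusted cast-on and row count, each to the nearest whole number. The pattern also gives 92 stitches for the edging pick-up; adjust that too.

Stitches: 160 × 14/17 = 131.76 → 132.
Rows: 249 × 26/22 = 294.27 → 294.
edging pick-up: 92 × 14/17 = 75.76 → 76.

Cast on 132 stitches; work 294 rows; edging pick-up 76 stitches.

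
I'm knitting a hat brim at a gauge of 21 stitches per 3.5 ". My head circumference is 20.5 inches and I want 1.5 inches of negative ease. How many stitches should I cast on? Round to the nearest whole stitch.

Cast on 114 stitches.

Finished = 20.5 − 1.5 = 19 in.
21 / 3.5 = 6 sts per inch.
19.00 × 6 = 114.00 sts.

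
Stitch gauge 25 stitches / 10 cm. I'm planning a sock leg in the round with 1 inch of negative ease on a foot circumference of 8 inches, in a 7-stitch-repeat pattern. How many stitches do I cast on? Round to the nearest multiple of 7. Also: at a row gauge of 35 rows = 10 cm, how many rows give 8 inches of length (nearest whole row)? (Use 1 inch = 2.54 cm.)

Finished = 8 − 1 = 7 inches.
7 inches × 2.54 = 17.78 cm.
25/10 = 2.5 sts per cm; 17.78 × 2.5 = 44.45 sts.
Nearest multiple of 7 → 42.
8 inches = 20.32 cm; × 3.5 = 71.12 → 71 rows.

Cast on 42 stitches; work 71 rows.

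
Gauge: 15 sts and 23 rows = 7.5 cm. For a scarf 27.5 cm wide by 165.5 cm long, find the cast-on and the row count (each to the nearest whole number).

Stitch gauge = 15/7.5 = 2 sts/cm; 27.5 × 2 = 55.00 → 55 sts.
Row gauge = 23/7.5 = 3.067 rows/cm; 165.5 × 3.067 = 507.53 → 508 rows.

Cast on 55 stitches and work 508 rows.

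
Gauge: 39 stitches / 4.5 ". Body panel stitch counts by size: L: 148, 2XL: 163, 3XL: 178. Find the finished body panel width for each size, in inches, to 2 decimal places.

39/4.5 = 8.667 sts per in.
L: 148 / 8.667 = 17.077 → 17.08 in.
2XL: 163 / 8.667 = 18.808 → 18.81 in.
3XL: 178 / 8.667 = 20.538 → 20.54 in.

L 17.08 inches; 2XL 18.81 inches; 3XL 20.54 inches.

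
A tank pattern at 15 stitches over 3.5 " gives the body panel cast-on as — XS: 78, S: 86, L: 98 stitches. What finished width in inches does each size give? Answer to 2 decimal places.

15/3.5 = 4.286 sts per in.
XS: 78 / 4.286 = 18.200 → 18.20 in.
S: 86 / 4.286 = 20.067 → 20.07 in.
L: 98 / 4.286 = 22.867 → 22.87 in.

XS 18.20 inches; S 20.07 inches; L 22.87 inches.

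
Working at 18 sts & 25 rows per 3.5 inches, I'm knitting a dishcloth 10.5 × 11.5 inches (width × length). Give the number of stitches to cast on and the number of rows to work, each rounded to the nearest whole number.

Stitch gauge = 18/3.5 = 5.143 sts/in; 10.5 × 5.143 = 54.00 → 54 sts.
Row gauge = 25/3.5 = 7.143 rows/in; 11.5 × 7.143 = 82.14 → 82 rows.

Cast on 54 stitches and work 82 rows.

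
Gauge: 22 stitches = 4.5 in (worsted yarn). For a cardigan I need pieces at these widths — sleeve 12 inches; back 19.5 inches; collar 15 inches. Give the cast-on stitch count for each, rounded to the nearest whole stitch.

sleeve 59; back 95; collar 73.

Rate = 22/4.5 = 4.889 sts per in.
sleeve: 12 × 4.889 = 58.67 → 59.
back: 19.5 × 4.889 = 95.33 → 95.
collar: 15 × 4.889 = 73.33 → 73.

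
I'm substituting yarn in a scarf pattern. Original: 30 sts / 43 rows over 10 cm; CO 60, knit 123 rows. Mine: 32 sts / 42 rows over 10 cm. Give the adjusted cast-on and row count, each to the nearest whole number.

Stitches: 60 × 32/30 = 64.00 → 64.
Rows: 123 × 42/43 = 120.14 → 120.

Cast on 64 stitches; work 120 rows.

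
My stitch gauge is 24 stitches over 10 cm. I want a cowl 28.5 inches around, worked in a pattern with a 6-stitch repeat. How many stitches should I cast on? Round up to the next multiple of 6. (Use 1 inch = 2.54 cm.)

28.5 in = 28.5 × 2.54 = 72.39 cm.
24 / 10 = 2.4 sts/cm.
72.39 × 2.4 = 173.74 sts.
→ 174.

Cast on 174 stitches.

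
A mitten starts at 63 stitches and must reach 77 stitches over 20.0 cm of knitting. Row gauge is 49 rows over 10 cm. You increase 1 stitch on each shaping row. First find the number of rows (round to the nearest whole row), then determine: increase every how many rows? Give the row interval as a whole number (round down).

Rows = 20.0 × 4.9 = 98.0 → 98 rows.
Stitches to add: 14 → 14 shaping rows (at 1 st each).
98 / 14 = 7.00 → every 7 rows.

Increase every 7th row.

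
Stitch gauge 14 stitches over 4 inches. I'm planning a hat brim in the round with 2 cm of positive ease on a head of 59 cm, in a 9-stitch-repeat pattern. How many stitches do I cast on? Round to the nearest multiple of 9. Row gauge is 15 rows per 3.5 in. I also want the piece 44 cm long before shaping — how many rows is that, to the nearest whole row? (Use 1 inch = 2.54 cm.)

Cast on 81 stitches; work 74 rows.

Finished = 59 + 2 = 61 cm.
61 cm × 1/2.54 = 24.02 inches.
14/4 = 3.5 sts per in; 24.02 × 3.5 = 84.06 sts.
Nearest multiple of 9 → 81.
44 cm = 17.32 inches; × 4.286 = 74.24 → 74 rows.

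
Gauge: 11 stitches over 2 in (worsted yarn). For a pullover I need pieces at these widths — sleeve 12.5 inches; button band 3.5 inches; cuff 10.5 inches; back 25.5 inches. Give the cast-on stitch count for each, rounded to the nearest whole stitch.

Rate = 11/2 = 5.5 sts per in.
sleeve: 12.5 × 5.5 = 68.75 → 69.
button band: 3.5 × 5.5 = 19.25 → 19.
cuff: 10.5 × 5.5 = 57.75 → 58.
back: 25.5 × 5.5 = 140.25 → 140.

sleeve 69; button band 19; cuff 58; back 140.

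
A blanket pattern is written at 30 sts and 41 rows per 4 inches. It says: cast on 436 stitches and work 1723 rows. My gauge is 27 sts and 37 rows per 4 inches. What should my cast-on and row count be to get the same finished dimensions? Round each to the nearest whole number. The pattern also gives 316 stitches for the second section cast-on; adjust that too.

Stitches: 436 × 27/30 = 392.40 → 392.
Rows: 1723 × 37/41 = 1554.90 → 1555.
second section cast-on: 316 × 27/30 = 284.40 → 284.

Cast on 392 stitches; work 1555 rows; second section cast-on 284 stitches.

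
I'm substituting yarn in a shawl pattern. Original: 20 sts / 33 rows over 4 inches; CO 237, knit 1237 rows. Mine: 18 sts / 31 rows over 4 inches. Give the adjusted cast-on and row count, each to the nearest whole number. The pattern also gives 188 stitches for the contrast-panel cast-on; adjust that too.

Stitches: 237 × 18/20 = 213.30 → 213.
Rows: 1237 × 31/33 = 1162.03 → 1162.
contrast-panel cast-on: 188 × 18/20 = 169.20 → 169.

Cast on 213 stitches; work 1162 rows; contrast-panel cast-on 169 stitches.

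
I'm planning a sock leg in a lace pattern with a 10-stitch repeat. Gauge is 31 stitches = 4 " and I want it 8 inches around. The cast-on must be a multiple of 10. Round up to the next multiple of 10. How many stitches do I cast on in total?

31 / 4 = 7.75 sts per inch.
8 × 7.75 = 62.00 sts.
Next multiple of 10: 70.

CO 70 sts.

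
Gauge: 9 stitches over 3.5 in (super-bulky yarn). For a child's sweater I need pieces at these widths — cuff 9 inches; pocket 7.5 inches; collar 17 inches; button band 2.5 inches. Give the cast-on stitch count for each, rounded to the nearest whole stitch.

cuff 23; pocket 19; collar 44; button band 6.

Rate = 9/3.5 = 2.571 sts per in.
cuff: 9 × 2.571 = 23.14 → 23.
pocket: 7.5 × 2.571 = 19.29 → 19.
collar: 17 × 2.571 = 43.71 → 44.
button band: 2.5 × 2.571 = 6.43 → 6.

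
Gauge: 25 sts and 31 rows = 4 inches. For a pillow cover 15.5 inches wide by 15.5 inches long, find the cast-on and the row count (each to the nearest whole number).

Stitch gauge = 25/4 = 6.25 sts/in; 15.5 × 6.25 = 96.88 → 97 sts.
Row gauge = 31/4 = 7.75 rows/in; 15.5 × 7.75 = 120.12 → 120 rows.

Cast on 97 stitches and work 120 rows.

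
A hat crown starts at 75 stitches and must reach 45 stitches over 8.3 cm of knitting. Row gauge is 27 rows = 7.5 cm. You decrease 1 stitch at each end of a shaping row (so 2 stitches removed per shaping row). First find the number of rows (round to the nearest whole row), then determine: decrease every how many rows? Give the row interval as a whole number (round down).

Decrease every 2nd row.

Rows = 8.3 × 3.6 = 29.9 → 30 rows.
Stitches to remove: 30 → 15 shaping rows (at 2 st each).
30 / 15 = 2.00 → every 2 rows.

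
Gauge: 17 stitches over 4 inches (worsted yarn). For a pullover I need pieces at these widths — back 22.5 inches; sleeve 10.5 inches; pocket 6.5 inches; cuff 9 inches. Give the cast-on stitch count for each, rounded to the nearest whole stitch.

back 96; sleeve 45; pocket 28; cuff 38.

Rate = 17/4 = 4.25 sts per in.
back: 22.5 × 4.25 = 95.62 → 96.
sleeve: 10.5 × 4.25 = 44.62 → 45.
pocket: 6.5 × 4.25 = 27.62 → 28.
cuff: 9 × 4.25 = 38.25 → 38.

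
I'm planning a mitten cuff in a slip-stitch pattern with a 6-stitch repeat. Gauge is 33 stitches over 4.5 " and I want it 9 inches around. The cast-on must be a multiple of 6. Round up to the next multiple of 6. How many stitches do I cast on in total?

CO 66 sts.

33 / 4.5 = 7.333 sts per inch.
9 × 7.333 = 66.00 sts.
Next multiple of 6: 66.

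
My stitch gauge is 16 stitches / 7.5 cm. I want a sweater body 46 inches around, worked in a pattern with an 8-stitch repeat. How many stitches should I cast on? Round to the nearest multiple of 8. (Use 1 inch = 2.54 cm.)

46 in = 46 × 2.54 = 116.84 cm.
16 / 7.5 = 2.133 sts/cm.
116.84 × 2.133 = 249.26 sts.
→ 248.

CO 248 sts.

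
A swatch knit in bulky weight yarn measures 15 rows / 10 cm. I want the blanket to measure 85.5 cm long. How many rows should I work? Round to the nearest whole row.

128 rows.

15 rows / 10 cm = 1.5 rows per cm.
85.5 × 1.5 = 128.25 rows.
Round to nearest → 128.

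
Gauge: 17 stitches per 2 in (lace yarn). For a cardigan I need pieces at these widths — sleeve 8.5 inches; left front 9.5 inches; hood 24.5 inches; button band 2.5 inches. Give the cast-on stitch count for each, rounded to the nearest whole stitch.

Rate = 17/2 = 8.5 sts per in.
sleeve: 8.5 × 8.5 = 72.25 → 72.
left front: 9.5 × 8.5 = 80.75 → 81.
hood: 24.5 × 8.5 = 208.25 → 208.
button band: 2.5 × 8.5 = 21.25 → 21.

sleeve 72; left front 81; hood 208; button band 21.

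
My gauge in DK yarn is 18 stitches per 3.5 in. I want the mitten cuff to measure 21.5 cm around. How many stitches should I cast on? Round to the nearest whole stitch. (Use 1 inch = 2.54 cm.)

21.5 cm = 8.46 in.
18 stitches / 3.5 in = 5.143 stitches per inch.
8.46 × 5.143 = 43.53 stitches.
Round to nearest → 44.

44 stitches.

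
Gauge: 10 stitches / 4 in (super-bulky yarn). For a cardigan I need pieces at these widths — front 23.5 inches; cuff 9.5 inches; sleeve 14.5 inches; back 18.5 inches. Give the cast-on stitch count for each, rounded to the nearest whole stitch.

Rate = 10/4 = 2.5 sts per in.
front: 23.5 × 2.5 = 58.75 → 59.
cuff: 9.5 × 2.5 = 23.75 → 24.
sleeve: 14.5 × 2.5 = 36.25 → 36.
back: 18.5 × 2.5 = 46.25 → 46.

front 59; cuff 24; sleeve 36; back 46.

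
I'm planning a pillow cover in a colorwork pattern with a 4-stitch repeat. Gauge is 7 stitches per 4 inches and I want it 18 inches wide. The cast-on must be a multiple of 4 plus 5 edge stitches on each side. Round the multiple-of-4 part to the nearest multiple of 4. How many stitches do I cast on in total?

30 stitches.

7 / 4 = 1.75 sts per inch.
18 × 1.75 = 31.50 sts.
Less 10 edge sts → 21.50 for the repeat.
Nearest multiple of 4: 20.
Add back 10 edge sts → 30.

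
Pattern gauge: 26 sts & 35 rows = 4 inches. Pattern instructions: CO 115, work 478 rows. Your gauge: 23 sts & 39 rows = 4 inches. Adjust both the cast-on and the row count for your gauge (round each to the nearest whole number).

Stitches: 115 × 23/26 = 101.73 → 102.
Rows: 478 × 39/35 = 532.63 → 533.

Cast on 102 stitches; work 533 rows.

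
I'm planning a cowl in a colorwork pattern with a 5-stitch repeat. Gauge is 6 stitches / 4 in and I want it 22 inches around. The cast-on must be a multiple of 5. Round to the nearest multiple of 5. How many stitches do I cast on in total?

6 / 4 = 1.5 sts per inch.
22 × 1.5 = 33.00 sts.
Nearest multiple of 5: 35.

35 stitches.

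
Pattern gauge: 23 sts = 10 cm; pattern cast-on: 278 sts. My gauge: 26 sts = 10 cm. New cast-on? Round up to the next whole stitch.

Cast on 315 stitches.

Scale factor = 26 / 23 = 1.130.
278 × 26 / 23 = 314.26 sts.
→ 315 sts.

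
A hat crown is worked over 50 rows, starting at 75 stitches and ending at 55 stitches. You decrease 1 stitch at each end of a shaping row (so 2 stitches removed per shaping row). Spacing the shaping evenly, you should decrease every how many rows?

Stitches to remove: |55 − 75| = 20.
Shaping rows needed: 20 / 2 = 10.
50 rows / 10 = every 5 rows.

Decrease every 5th row.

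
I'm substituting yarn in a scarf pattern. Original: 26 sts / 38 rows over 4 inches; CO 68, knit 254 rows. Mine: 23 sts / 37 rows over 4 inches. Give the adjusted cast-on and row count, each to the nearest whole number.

Cast on 60 stitches; work 247 rows.

Stitches: 68 × 23/26 = 60.15 → 60.
Rows: 254 × 37/38 = 247.32 → 247.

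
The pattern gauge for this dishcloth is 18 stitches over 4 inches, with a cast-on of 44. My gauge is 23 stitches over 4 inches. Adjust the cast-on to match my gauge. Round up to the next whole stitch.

CO 57 sts.

Scale factor = 23 / 18 = 1.278.
44 × 23 / 18 = 56.22 sts.
→ 57 sts.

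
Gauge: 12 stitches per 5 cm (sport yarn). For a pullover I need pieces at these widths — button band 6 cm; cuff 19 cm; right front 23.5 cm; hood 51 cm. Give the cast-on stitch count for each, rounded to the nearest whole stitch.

button band 14; cuff 46; right front 56; hood 122.

Rate = 12/5 = 2.4 sts per cm.
button band: 6 × 2.4 = 14.40 → 14.
cuff: 19 × 2.4 = 45.60 → 46.
right front: 23.5 × 2.4 = 56.40 → 56.
hood: 51 × 2.4 = 122.40 → 122.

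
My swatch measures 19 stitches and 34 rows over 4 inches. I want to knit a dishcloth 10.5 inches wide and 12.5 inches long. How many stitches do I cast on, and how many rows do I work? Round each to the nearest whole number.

Cast on 50 stitches and work 106 rows.

Stitch gauge = 19/4 = 4.75 sts/in; 10.5 × 4.75 = 49.88 → 50 sts.
Row gauge = 34/4 = 8.5 rows/in; 12.5 × 8.5 = 106.25 → 106 rows.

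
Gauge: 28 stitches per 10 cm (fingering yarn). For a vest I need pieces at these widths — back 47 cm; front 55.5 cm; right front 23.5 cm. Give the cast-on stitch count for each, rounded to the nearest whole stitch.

back 132; front 155; right front 66.

Rate = 28/10 = 2.8 sts per cm.
back: 47 × 2.8 = 131.60 → 132.
front: 55.5 × 2.8 = 155.40 → 155.
right front: 23.5 × 2.8 = 65.80 → 66.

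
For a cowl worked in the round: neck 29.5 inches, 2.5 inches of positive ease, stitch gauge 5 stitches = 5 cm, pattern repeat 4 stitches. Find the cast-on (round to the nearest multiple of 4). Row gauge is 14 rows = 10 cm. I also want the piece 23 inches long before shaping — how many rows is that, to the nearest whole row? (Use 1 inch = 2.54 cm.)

Cast on 80 stitches; work 82 rows.

Finished = 29.5 + 2.5 = 32 inches.
32 inches × 2.54 = 81.28 cm.
5/5 = 1 sts per cm; 81.28 × 1 = 81.28 sts.
Nearest multiple of 4 → 80.
23 inches = 58.42 cm; × 1.4 = 81.79 → 82 rows.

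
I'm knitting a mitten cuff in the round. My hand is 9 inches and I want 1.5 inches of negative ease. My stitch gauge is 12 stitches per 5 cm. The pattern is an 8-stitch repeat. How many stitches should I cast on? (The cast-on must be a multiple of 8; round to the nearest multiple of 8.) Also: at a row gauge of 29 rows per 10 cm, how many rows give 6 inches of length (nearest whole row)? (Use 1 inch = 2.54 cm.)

Cast on 48 stitches; work 44 rows.

Finished = 9 − 1.5 = 7.5 inches.
7.5 inches × 2.54 = 19.05 cm.
12/5 = 2.4 sts per cm; 19.05 × 2.4 = 45.72 sts.
Nearest multiple of 8 → 48.
6 inches = 15.24 cm; × 2.9 = 44.20 → 44 rows.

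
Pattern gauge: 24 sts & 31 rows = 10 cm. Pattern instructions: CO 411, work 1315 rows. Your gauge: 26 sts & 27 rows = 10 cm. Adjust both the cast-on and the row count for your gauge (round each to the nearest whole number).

Cast on 445 stitches; work 1145 rows.

Stitches: 411 × 26/24 = 445.25 → 445.
Rows: 1315 × 27/31 = 1145.32 → 1145.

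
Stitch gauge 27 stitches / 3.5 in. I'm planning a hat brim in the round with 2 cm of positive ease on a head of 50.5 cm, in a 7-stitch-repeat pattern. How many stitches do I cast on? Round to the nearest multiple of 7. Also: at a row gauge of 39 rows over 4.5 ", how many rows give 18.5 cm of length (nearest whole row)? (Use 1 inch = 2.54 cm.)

Cast on 161 stitches; work 63 rows.

Finished = 50.5 + 2 = 52.5 cm.
52.5 cm × 1/2.54 = 20.67 inches.
27/3.5 = 7.714 sts per in; 20.67 × 7.714 = 159.45 sts.
Nearest multiple of 7 → 161.
18.5 cm = 7.28 inches; × 8.667 = 63.12 → 63 rows.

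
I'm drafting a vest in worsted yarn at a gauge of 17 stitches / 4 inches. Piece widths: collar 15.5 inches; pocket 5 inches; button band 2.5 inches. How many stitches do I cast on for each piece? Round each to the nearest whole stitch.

collar 66; pocket 21; button band 11.

Rate = 17/4 = 4.25 sts per in.
collar: 15.5 × 4.25 = 65.88 → 66.
pocket: 5 × 4.25 = 21.25 → 21.
button band: 2.5 × 4.25 = 10.62 → 11.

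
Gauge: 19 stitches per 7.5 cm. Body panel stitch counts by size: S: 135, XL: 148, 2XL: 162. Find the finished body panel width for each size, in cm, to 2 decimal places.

S 53.29 cm; XL 58.42 cm; 2XL 63.95 cm.

19/7.5 = 2.533 sts per cm.
S: 135 / 2.533 = 53.289 → 53.29 cm.
XL: 148 / 2.533 = 58.421 → 58.42 cm.
2XL: 162 / 2.533 = 63.947 → 63.95 cm.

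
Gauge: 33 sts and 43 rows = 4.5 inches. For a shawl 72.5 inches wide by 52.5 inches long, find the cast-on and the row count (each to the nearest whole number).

Stitch gauge = 33/4.5 = 7.333 sts/in; 72.5 × 7.333 = 531.67 → 532 sts.
Row gauge = 43/4.5 = 9.556 rows/in; 52.5 × 9.556 = 501.67 → 502 rows.

Cast on 532 stitches and work 502 rows.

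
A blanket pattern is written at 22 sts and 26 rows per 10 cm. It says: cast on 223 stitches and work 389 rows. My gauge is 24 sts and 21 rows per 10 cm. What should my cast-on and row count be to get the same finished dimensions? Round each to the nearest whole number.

Cast on 243 stitches; work 314 rows.

Stitches: 223 × 24/22 = 243.27 → 243.
Rows: 389 × 21/26 = 314.19 → 314.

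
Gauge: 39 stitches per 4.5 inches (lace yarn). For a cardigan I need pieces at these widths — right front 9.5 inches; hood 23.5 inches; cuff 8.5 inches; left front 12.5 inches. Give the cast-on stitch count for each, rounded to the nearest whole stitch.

Rate = 39/4.5 = 8.667 sts per in.
right front: 9.5 × 8.667 = 82.33 → 82.
hood: 23.5 × 8.667 = 203.67 → 204.
cuff: 8.5 × 8.667 = 73.67 → 74.
left front: 12.5 × 8.667 = 108.33 → 108.

right front 82; hood 204; cuff 74; left front 108.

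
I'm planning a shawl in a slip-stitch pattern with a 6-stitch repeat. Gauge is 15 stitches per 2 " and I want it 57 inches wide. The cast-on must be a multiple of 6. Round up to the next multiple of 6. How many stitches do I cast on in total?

15 / 2 = 7.5 sts per inch.
57 × 7.5 = 427.50 sts.
Next multiple of 6: 432.

CO 432 sts.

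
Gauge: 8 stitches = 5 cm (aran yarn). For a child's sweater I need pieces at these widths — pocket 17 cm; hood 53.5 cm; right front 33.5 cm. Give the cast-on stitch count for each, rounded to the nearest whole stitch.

pocket 27; hood 86; right front 54.

Rate = 8/5 = 1.6 sts per cm.
pocket: 17 × 1.6 = 27.20 → 27.
hood: 53.5 × 1.6 = 85.60 → 86.
right front: 33.5 × 1.6 = 53.60 → 54.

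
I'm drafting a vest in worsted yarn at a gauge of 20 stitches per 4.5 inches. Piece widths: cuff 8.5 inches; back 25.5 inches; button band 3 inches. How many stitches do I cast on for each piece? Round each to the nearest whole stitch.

Rate = 20/4.5 = 4.444 sts per in.
cuff: 8.5 × 4.444 = 37.78 → 38.
back: 25.5 × 4.444 = 113.33 → 113.
button band: 3 × 4.444 = 13.33 → 13.

cuff 38; back 113; button band 13.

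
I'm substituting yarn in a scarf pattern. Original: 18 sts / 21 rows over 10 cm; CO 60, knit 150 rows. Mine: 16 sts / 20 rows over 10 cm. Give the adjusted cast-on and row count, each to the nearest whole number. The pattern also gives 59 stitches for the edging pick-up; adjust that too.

Cast on 53 stitches; work 143 rows; edging pick-up 52 stitches.

Stitches: 60 × 16/18 = 53.33 → 53.
Rows: 150 × 20/21 = 142.86 → 143.
edging pick-up: 59 × 16/18 = 52.44 → 52.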